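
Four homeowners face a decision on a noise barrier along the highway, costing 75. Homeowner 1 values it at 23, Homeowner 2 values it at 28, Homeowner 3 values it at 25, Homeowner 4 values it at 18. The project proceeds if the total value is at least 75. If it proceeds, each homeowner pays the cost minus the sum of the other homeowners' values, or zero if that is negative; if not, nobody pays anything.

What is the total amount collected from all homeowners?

19

Total value 94 ≥ cost 75, so it is built.
Homeowner 1: others sum to 71; max(0, 75 - 71) = 4.
Homeowner 2: others sum to 66; max(0, 75 - 66) = 9.
Homeowner 3: others sum to 69; max(0, 75 - 69) = 6.
Homeowner 4: others sum to 76; max(0, 75 - 76) = 0.
Total collected = 4 + 9 + 6 + 0 = 19.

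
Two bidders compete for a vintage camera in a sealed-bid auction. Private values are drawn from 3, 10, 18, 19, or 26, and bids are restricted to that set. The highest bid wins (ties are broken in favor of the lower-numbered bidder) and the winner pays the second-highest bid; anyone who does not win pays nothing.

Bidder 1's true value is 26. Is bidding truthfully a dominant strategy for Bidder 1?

Yes

Check each profile of the others' bids and compare truth against every alternative bid.
Others bid (3): truth gives 23, best alternative gives 23.
Others bid (10): truth gives 16, best alternative gives 16.
Others bid (18): truth gives 8, best alternative gives 8.
Others bid (19): truth gives 7, best alternative gives 7.
Others bid (26): truth gives 0, best alternative gives 0.
In every case the truthful bid is at least as good as any alternative, so it is a dominant strategy.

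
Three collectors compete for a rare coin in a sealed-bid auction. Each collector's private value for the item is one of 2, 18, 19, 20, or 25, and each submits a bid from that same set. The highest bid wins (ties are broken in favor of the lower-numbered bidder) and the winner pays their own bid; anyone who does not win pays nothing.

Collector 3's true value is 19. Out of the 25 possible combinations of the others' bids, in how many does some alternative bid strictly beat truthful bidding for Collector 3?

Others bid (2, 2): truth gives 0; bid 18 gives 1 > 0. Violating.
Others bid (2, 18): truth gives 0; no alternative beats it.
Others bid (2, 19): truth gives 0; no alternative beats it.
(Checking all 25 profiles: 1 has a profitable deviation, 24 do not.)

1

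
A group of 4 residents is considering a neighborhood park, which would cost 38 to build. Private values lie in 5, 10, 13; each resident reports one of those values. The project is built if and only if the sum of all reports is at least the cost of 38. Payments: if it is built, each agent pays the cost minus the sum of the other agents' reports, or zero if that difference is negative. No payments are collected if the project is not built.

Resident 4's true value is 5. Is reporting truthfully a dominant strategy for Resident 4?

Yes

Check each profile of the others' reports and compare truth against every alternative report.
Others report (5, 10, 13): truth gives 0, best alternative gives -5.
Others report (5, 13, 10): truth gives 0, best alternative gives -5.
Others report (10, 5, 13): truth gives 0, best alternative gives -5.
Others report (10, 13, 5): truth gives 0, best alternative gives -5.
Others report (13, 5, 10): truth gives 0, best alternative gives -5.
Others report (13, 10, 5): truth gives 0, best alternative gives -5.
(Remaining 21 profiles checked similarly; truth is weakly best in each.)
In every case the truthful report is at least as good as any alternative, so it is a dominant strategy.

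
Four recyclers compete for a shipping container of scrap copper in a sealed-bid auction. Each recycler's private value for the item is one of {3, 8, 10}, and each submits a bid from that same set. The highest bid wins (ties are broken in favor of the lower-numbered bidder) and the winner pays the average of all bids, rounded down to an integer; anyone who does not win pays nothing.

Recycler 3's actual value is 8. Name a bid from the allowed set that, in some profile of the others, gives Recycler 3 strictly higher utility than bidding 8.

Suppose Recycler 1 bids 3, Recycler 2 bids 3 and Recycler 4 bids 10.
Bid 8: loses, pays 0, utility 0.
Bid 10: wins, pays 6, utility 8 - 6 = 2.
So bidding 10 beats truth here (2 > 0).

10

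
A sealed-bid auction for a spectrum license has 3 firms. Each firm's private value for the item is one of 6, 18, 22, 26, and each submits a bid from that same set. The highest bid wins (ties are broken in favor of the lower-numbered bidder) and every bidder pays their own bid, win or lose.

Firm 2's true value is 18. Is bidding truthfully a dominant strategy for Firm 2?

Consider the case where Firm 1 bids 6 and Firm 3 bids 22.
Truthful bid 18: loses but pays 18, utility -18.
Bid 6 instead: loses but pays 6, utility -6.
Since -6 > -18, bidding 6 is strictly better here, so truthful bidding is not dominant.

No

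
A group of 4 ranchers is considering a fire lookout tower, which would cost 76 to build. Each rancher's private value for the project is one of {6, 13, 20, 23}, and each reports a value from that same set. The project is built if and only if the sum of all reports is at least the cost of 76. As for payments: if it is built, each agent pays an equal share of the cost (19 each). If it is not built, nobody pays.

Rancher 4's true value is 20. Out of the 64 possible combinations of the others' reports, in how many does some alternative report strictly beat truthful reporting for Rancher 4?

3

Others report (13, 20, 20): truth gives 0; report 23 gives 1 > 0. Violating.
Others report (20, 13, 20): truth gives 0; report 23 gives 1 > 0. Violating.
Others report (20, 20, 13): truth gives 0; report 23 gives 1 > 0. Violating.
Others report (6, 6, 6): truth gives 0; no alternative beats it.
Others report (6, 6, 13): truth gives 0; no alternative beats it.
(Checking all 64 profiles: 3 have a profitable deviation, 61 do not.)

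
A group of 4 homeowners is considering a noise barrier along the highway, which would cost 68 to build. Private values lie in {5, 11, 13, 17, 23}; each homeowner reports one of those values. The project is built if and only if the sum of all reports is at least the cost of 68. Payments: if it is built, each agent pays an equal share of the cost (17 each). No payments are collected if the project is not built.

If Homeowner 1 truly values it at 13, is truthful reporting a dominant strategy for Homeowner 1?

Consider the case where Homeowner 2 reports 11, Homeowner 3 reports 23 and Homeowner 4 reports 23.
Truthful report 13: project built, pays 17, utility 13 - 17 = -4.
Report 5 instead: project not built, utility 0.
Since 0 > -4, reporting 5 is strictly better here, so truthful reporting is not dominant.

No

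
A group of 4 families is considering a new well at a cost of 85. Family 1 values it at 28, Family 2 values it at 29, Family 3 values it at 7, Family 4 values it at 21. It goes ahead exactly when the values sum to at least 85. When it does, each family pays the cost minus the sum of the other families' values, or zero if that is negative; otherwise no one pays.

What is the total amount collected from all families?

Total value 85 ≥ cost 85, so it is built.
Family 1: others sum to 57; max(0, 85 - 57) = 28.
Family 2: others sum to 56; max(0, 85 - 56) = 29.
Family 3: others sum to 78; max(0, 85 - 78) = 7.
Family 4: others sum to 64; max(0, 85 - 64) = 21.
Total collected = 28 + 29 + 7 + 21 = 85.

85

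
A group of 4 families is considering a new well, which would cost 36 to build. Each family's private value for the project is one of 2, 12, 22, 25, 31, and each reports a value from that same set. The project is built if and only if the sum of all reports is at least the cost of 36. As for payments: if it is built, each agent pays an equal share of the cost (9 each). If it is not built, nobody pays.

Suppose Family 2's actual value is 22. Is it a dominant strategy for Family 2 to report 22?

No

Consider the case where Family 1 reports 2, Family 3 reports 2 and Family 4 reports 2.
Truthful report 22: project not built, utility 0.
Report 31 instead: project built, pays 9, utility 22 - 9 = 13.
Since 13 > 0, reporting 31 is strictly better here, so truthful reporting is not dominant.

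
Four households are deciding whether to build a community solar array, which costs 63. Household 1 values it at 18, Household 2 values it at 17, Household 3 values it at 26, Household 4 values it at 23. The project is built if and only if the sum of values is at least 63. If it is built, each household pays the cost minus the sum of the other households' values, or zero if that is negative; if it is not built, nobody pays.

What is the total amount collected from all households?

Total value 84 ≥ cost 63, so it is built.
Household 1: others sum to 66; max(0, 63 - 66) = 0.
Household 2: others sum to 67; max(0, 63 - 67) = 0.
Household 3: others sum to 58; max(0, 63 - 58) = 5.
Household 4: others sum to 61; max(0, 63 - 61) = 2.
Total collected = 0 + 0 + 5 + 2 = 7.

7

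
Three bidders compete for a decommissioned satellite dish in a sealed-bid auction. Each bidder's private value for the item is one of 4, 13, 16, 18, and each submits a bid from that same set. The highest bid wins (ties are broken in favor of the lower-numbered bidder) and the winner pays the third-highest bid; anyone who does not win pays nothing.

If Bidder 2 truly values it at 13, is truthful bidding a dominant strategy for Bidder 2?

No

Consider the case where Bidder 1 bids 4 and Bidder 3 bids 16.
Truthful bid 13: loses, pays 0, utility 0.
Bid 16 instead: wins, pays 4, utility 13 - 4 = 9.
Since 9 > 0, bidding 16 is strictly better here, so truthful bidding is not dominant.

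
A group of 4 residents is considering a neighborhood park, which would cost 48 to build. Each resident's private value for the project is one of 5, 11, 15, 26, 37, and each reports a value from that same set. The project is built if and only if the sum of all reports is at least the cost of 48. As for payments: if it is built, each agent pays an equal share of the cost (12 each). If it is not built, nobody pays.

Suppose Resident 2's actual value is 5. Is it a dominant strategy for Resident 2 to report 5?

Check each profile of the others' reports and compare truth against every alternative report.
Others report (5, 11, 26): truth gives 0, best alternative gives -7.
Others report (5, 26, 11): truth gives 0, best alternative gives -7.
Others report (11, 5, 26): truth gives 0, best alternative gives -7.
Others report (11, 11, 15): truth gives 0, best alternative gives -7.
Others report (11, 15, 11): truth gives 0, best alternative gives -7.
Others report (11, 15, 15): truth gives 0, best alternative gives -7.
(Remaining 119 profiles checked similarly; truth is weakly best in each.)
In every case the truthful report is at least as good as any alternative, so it is a dominant strategy.

Yes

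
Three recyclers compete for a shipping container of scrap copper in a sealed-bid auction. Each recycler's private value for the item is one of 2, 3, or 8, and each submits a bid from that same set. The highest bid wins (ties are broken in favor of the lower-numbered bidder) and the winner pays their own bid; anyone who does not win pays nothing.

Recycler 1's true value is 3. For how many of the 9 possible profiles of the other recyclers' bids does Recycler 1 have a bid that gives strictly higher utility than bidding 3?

Others bid (2, 2): truth gives 0; bid 2 gives 1 > 0. Violating.
Others bid (2, 3): truth gives 0; no alternative beats it.
Others bid (2, 8): truth gives 0; no alternative beats it.
(Checking all 9 profiles: 1 has a profitable deviation, 8 do not.)

1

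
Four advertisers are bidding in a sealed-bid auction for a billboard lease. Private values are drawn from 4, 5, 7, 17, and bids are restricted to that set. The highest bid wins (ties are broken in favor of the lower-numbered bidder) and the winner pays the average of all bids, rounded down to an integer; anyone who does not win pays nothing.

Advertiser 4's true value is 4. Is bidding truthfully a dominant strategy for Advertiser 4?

Check each profile of the others' bids and compare truth against every alternative bid.
Others bid (4, 4, 4): truth gives 0, best alternative gives 0.
Others bid (4, 4, 5): truth gives 0, best alternative gives 0.
Others bid (4, 4, 7): truth gives 0, best alternative gives 0.
Others bid (4, 4, 17): truth gives 0, best alternative gives 0.
Others bid (4, 5, 4): truth gives 0, best alternative gives 0.
Others bid (4, 5, 5): truth gives 0, best alternative gives 0.
(Remaining 58 profiles checked similarly; truth is weakly best in each.)
In every case the truthful bid is at least as good as any alternative, so it is a dominant strategy.

Yes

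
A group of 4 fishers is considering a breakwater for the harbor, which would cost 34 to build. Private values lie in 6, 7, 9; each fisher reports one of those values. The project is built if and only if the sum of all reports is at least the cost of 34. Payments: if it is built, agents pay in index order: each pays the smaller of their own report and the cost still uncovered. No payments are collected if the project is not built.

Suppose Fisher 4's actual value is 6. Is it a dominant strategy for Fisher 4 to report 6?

Check each profile of the others' reports and compare truth against every alternative report.
Others report (9, 9, 9): truth gives 0, best alternative gives -1.
Others report (6, 6, 6): truth gives 0, best alternative gives 0.
Others report (6, 6, 7): truth gives 0, best alternative gives 0.
Others report (6, 6, 9): truth gives 0, best alternative gives 0.
Others report (6, 7, 6): truth gives 0, best alternative gives 0.
Others report (6, 7, 7): truth gives 0, best alternative gives 0.
(Remaining 21 profiles checked similarly; truth is weakly best in each.)
In every case the truthful report is at least as good as any alternative, so it is a dominant strategy.

Yes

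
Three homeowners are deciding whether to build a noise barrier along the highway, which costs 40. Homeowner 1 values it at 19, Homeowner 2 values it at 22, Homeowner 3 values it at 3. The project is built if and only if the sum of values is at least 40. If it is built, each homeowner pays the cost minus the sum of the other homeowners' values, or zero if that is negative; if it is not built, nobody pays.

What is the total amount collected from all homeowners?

33

Total value 44 ≥ cost 40, so it is built.
Homeowner 1: others sum to 25; max(0, 40 - 25) = 15.
Homeowner 2: others sum to 22; max(0, 40 - 22) = 18.
Homeowner 3: others sum to 41; max(0, 40 - 41) = 0.
Total collected = 15 + 18 + 0 = 33.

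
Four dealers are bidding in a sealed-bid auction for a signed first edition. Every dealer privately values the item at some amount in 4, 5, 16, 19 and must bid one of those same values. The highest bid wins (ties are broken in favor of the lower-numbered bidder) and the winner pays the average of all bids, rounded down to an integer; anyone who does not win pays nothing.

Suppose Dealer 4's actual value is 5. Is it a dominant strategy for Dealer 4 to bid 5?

Check each profile of the others' bids and compare truth against every alternative bid.
Others bid (4, 4, 4): truth gives 1, best alternative gives 0.
Others bid (4, 4, 5): truth gives 0, best alternative gives 0.
Others bid (4, 4, 16): truth gives 0, best alternative gives 0.
Others bid (4, 4, 19): truth gives 0, best alternative gives 0.
Others bid (4, 5, 4): truth gives 0, best alternative gives 0.
Others bid (4, 5, 5): truth gives 0, best alternative gives 0.
(Remaining 58 profiles checked similarly; truth is weakly best in each.)
In every case the truthful bid is at least as good as any alternative, so it is a dominant strategy.

Yes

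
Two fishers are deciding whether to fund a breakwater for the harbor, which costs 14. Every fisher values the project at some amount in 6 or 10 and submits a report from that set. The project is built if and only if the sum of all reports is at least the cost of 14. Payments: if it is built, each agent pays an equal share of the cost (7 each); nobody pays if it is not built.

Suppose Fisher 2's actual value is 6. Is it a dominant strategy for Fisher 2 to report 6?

Yes

Check each profile of the others' reports and compare truth against every alternative report.
Others report (6): truth gives 0, best alternative gives -1.
Others report (10): truth gives -1, best alternative gives -1.
In every case the truthful report is at least as good as any alternative, so it is a dominant strategy.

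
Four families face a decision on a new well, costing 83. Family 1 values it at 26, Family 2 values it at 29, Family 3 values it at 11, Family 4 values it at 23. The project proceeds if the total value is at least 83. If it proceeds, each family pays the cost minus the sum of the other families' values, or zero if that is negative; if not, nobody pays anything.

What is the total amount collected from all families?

65

Total value 89 ≥ cost 83, so it is built.
Family 1: others sum to 63; max(0, 83 - 63) = 20.
Family 2: others sum to 60; max(0, 83 - 60) = 23.
Family 3: others sum to 78; max(0, 83 - 78) = 5.
Family 4: others sum to 66; max(0, 83 - 66) = 17.
Total collected = 20 + 23 + 5 + 17 = 65.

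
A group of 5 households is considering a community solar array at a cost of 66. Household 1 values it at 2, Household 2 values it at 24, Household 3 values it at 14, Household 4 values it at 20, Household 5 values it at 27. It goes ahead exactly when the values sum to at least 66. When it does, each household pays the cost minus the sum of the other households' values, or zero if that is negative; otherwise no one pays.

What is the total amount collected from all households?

9

Total value 87 ≥ cost 66, so it is built.
Household 1: others sum to 85; max(0, 66 - 85) = 0.
Household 2: others sum to 63; max(0, 66 - 63) = 3.
Household 3: others sum to 73; max(0, 66 - 73) = 0.
Household 4: others sum to 67; max(0, 66 - 67) = 0.
Household 5: others sum to 60; max(0, 66 - 60) = 6.
Total collected = 0 + 3 + 0 + 0 + 6 = 9.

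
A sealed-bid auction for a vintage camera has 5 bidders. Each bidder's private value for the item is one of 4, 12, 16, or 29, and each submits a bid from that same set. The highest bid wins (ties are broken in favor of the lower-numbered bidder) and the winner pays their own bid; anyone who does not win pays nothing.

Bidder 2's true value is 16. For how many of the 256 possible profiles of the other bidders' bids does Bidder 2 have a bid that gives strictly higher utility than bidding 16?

Others bid (4, 4, 4, 4): truth gives 0; bid 12 gives 4 > 0. Violating.
Others bid (4, 4, 4, 12): truth gives 0; bid 12 gives 4 > 0. Violating.
Others bid (4, 4, 12, 4): truth gives 0; bid 12 gives 4 > 0. Violating.
Others bid (4, 4, 12, 12): truth gives 0; bid 12 gives 4 > 0. Violating.
Others bid (4, 4, 4, 16): truth gives 0; no alternative beats it.
Others bid (4, 4, 4, 29): truth gives 0; no alternative beats it.
(Checking all 256 profiles: 8 have a profitable deviation, 248 do not.)

8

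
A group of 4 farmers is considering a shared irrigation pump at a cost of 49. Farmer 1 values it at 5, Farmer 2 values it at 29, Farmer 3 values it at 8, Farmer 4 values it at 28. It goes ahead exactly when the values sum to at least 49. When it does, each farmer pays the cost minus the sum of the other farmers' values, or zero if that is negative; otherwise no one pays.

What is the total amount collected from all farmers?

Total value 70 ≥ cost 49, so it is built.
Farmer 1: others sum to 65; max(0, 49 - 65) = 0.
Farmer 2: others sum to 41; max(0, 49 - 41) = 8.
Farmer 3: others sum to 62; max(0, 49 - 62) = 0.
Farmer 4: others sum to 42; max(0, 49 - 42) = 7.
Total collected = 0 + 8 + 0 + 7 = 15.

15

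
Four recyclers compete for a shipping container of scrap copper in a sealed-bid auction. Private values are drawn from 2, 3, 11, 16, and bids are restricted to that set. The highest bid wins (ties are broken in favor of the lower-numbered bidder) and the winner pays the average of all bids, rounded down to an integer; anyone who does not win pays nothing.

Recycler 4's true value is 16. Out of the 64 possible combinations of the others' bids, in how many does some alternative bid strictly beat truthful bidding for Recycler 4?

8

Others bid (2, 2, 2): truth gives 11; bid 3 gives 14 > 11. Violating.
Others bid (2, 2, 3): truth gives 11; bid 11 gives 12 > 11. Violating.
Others bid (2, 3, 2): truth gives 11; bid 11 gives 12 > 11. Violating.
Others bid (2, 3, 3): truth gives 10; bid 11 gives 12 > 10. Violating.
Others bid (2, 2, 11): truth gives 9; no alternative beats it.
Others bid (2, 2, 16): truth gives 0; no alternative beats it.
(Checking all 64 profiles: 8 have a profitable deviation, 56 do not.)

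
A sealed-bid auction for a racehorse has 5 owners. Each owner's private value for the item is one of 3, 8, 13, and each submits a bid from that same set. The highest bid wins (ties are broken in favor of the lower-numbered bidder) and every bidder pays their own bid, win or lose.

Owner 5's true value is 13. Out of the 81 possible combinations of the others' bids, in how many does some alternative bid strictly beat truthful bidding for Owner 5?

Others bid (3, 3, 3, 3): truth gives 0; bid 8 gives 5 > 0. Violating.
Others bid (3, 3, 3, 13): truth gives -13; bid 3 gives -3 > -13. Violating.
Others bid (3, 3, 8, 13): truth gives -13; bid 3 gives -3 > -13. Violating.
Others bid (3, 3, 13, 3): truth gives -13; bid 3 gives -3 > -13. Violating.
Others bid (3, 3, 3, 8): truth gives 0; no alternative beats it.
Others bid (3, 3, 8, 3): truth gives 0; no alternative beats it.
(Checking all 81 profiles: 66 have a profitable deviation, 15 do not.)

66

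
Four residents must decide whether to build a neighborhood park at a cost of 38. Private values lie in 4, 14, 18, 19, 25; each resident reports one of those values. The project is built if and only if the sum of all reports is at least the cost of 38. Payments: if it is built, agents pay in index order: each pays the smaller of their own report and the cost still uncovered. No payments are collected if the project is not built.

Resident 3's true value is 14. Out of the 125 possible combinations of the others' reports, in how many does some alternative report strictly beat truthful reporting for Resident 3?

54

Others report (4, 14, 18): truth gives 0; report 4 gives 10 > 0. Violating.
Others report (4, 14, 19): truth gives 0; report 4 gives 10 > 0. Violating.
Others report (4, 14, 25): truth gives 0; report 4 gives 10 > 0. Violating.
Others report (4, 18, 14): truth gives 0; report 4 gives 10 > 0. Violating.
Others report (4, 4, 4): truth gives 0; no alternative beats it.
Others report (4, 4, 14): truth gives 0; no alternative beats it.
(Checking all 125 profiles: 54 have a profitable deviation, 71 do not.)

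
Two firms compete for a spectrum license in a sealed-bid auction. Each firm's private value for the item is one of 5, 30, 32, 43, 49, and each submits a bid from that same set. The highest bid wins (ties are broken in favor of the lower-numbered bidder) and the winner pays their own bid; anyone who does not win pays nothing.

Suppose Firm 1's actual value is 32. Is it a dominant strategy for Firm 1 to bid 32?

Consider the case where Firm 2 bids 5.
Truthful bid 32: wins, pays 32, utility 32 - 32 = 0.
Bid 5 instead: wins, pays 5, utility 32 - 5 = 27.
Since 27 > 0, bidding 5 is strictly better here, so truthful bidding is not dominant.

No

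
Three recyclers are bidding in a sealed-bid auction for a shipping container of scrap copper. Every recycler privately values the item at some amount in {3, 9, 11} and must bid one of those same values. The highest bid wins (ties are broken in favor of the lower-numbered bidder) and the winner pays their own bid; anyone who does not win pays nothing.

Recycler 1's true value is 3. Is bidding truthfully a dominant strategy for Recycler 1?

Check each profile of the others' bids and compare truth against every alternative bid.
Others bid (3, 3): truth gives 0, best alternative gives -6.
Others bid (3, 9): truth gives 0, best alternative gives -6.
Others bid (9, 3): truth gives 0, best alternative gives -6.
Others bid (9, 9): truth gives 0, best alternative gives -6.
Others bid (3, 11): truth gives 0, best alternative gives 0.
Others bid (9, 11): truth gives 0, best alternative gives 0.
(Remaining 3 profiles checked similarly; truth is weakly best in each.)
In every case the truthful bid is at least as good as any alternative, so it is a dominant strategy.

Yes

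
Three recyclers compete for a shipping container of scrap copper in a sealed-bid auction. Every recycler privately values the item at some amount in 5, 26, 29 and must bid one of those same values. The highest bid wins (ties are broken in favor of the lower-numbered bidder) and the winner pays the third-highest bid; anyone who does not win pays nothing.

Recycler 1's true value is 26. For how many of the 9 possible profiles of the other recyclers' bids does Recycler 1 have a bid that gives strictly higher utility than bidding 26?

2

Others bid (5, 29): truth gives 0; bid 29 gives 21 > 0. Violating.
Others bid (29, 5): truth gives 0; bid 29 gives 21 > 0. Violating.
Others bid (5, 5): truth gives 21; no alternative beats it.
Others bid (5, 26): truth gives 21; no alternative beats it.
(Checking all 9 profiles: 2 have a profitable deviation, 7 do not.)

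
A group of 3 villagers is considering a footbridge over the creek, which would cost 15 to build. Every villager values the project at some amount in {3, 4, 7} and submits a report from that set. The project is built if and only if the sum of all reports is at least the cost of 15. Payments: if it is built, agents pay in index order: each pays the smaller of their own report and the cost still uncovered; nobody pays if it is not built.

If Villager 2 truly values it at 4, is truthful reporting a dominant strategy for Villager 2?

Consider the case where Villager 1 reports 7 and Villager 3 reports 7.
Truthful report 4: project built, pays 4, utility 4 - 4 = 0.
Report 3 instead: project built, pays 3, utility 4 - 3 = 1.
Since 1 > 0, reporting 3 is strictly better here, so truthful reporting is not dominant.

No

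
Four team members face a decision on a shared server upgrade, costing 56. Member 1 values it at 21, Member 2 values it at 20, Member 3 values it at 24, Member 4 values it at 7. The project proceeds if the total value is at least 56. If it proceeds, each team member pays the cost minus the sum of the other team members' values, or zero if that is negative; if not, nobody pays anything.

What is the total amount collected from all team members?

17

Total value 72 ≥ cost 56, so it is built.
Member 1: others sum to 51; max(0, 56 - 51) = 5.
Member 2: others sum to 52; max(0, 56 - 52) = 4.
Member 3: others sum to 48; max(0, 56 - 48) = 8.
Member 4: others sum to 65; max(0, 56 - 65) = 0.
Total collected = 5 + 4 + 8 + 0 = 17.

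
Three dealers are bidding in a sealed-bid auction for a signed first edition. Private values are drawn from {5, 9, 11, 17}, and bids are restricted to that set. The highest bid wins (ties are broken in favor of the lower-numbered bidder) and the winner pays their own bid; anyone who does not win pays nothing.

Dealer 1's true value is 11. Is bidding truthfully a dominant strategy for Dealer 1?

Consider the case where Dealer 2 bids 5 and Dealer 3 bids 5.
Truthful bid 11: wins, pays 11, utility 11 - 11 = 0.
Bid 5 instead: wins, pays 5, utility 11 - 5 = 6.
Since 6 > 0, bidding 5 is strictly better here, so truthful bidding is not dominant.

No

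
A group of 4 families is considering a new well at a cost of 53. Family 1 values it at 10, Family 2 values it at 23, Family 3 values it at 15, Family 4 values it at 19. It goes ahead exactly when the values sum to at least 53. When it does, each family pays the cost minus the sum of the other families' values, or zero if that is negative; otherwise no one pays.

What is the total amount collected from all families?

Total value 67 ≥ cost 53, so it is built.
Family 1: others sum to 57; max(0, 53 - 57) = 0.
Family 2: others sum to 44; max(0, 53 - 44) = 9.
Family 3: others sum to 52; max(0, 53 - 52) = 1.
Family 4: others sum to 48; max(0, 53 - 48) = 5.
Total collected = 0 + 9 + 1 + 5 = 15.

15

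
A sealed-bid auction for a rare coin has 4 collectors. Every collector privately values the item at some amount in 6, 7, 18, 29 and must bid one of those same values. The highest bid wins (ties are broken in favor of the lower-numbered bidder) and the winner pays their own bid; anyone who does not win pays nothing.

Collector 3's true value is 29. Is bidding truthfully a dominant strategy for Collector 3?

No

Consider the case where Collector 1 bids 6, Collector 2 bids 6 and Collector 4 bids 6.
Truthful bid 29: wins, pays 29, utility 29 - 29 = 0.
Bid 7 instead: wins, pays 7, utility 29 - 7 = 22.
Since 22 > 0, bidding 7 is strictly better here, so truthful bidding is not dominant.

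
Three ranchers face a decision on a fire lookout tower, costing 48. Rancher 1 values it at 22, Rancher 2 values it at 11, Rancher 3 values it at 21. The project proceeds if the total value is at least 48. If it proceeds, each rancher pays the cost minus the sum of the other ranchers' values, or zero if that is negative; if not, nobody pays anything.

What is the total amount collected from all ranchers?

36

Total value 54 ≥ cost 48, so it is built.
Rancher 1: others sum to 32; max(0, 48 - 32) = 16.
Rancher 2: others sum to 43; max(0, 48 - 43) = 5.
Rancher 3: others sum to 33; max(0, 48 - 33) = 15.
Total collected = 16 + 5 + 15 = 36.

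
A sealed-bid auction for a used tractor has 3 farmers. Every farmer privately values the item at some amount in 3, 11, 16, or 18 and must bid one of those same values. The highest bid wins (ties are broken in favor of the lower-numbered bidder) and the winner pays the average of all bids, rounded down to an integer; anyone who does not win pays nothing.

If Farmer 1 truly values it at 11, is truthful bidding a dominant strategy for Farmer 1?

No

Consider the case where Farmer 2 bids 3 and Farmer 3 bids 3.
Truthful bid 11: wins, pays 5, utility 11 - 5 = 6.
Bid 3 instead: wins, pays 3, utility 11 - 3 = 8.
Since 8 > 6, bidding 3 is strictly better here, so truthful bidding is not dominant.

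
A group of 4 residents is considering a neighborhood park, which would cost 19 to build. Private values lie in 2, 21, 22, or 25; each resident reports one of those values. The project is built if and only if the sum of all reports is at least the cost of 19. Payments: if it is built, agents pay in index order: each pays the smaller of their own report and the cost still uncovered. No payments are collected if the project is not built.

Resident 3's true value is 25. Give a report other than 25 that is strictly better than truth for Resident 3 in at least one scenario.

2

Suppose Resident 1 reports 2, Resident 2 reports 2 and Resident 4 reports 21.
Report 25: project built, pays 15, utility 25 - 15 = 10.
Report 2: project built, pays 2, utility 25 - 2 = 23.
So reporting 2 beats truth here (23 > 10).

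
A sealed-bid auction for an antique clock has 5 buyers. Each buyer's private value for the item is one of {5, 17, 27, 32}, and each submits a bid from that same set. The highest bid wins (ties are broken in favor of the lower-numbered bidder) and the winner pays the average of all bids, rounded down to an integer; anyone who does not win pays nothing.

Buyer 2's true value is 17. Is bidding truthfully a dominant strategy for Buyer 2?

Consider the case where Buyer 1 bids 5, Buyer 3 bids 5, Buyer 4 bids 5 and Buyer 5 bids 27.
Truthful bid 17: loses, pays 0, utility 0.
Bid 27 instead: wins, pays 13, utility 17 - 13 = 4.
Since 4 > 0, bidding 27 is strictly better here, so truthful bidding is not dominant.

No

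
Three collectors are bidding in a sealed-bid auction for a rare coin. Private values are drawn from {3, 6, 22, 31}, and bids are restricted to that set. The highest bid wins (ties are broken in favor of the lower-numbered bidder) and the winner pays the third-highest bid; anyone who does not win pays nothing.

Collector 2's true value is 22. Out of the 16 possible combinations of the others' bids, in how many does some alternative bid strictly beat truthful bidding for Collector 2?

4

Others bid (3, 31): truth gives 0; bid 31 gives 19 > 0. Violating.
Others bid (6, 31): truth gives 0; bid 31 gives 16 > 0. Violating.
Others bid (22, 3): truth gives 0; bid 31 gives 19 > 0. Violating.
Others bid (22, 6): truth gives 0; bid 31 gives 16 > 0. Violating.
Others bid (3, 3): truth gives 19; no alternative beats it.
Others bid (3, 6): truth gives 19; no alternative beats it.
(Checking all 16 profiles: 4 have a profitable deviation, 12 do not.)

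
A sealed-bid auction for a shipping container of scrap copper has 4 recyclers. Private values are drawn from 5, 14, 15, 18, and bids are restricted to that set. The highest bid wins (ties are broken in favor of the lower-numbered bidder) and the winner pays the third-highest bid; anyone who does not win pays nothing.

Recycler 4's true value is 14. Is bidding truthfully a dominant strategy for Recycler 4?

Consider the case where Recycler 1 bids 5, Recycler 2 bids 5 and Recycler 3 bids 14.
Truthful bid 14: loses, pays 0, utility 0.
Bid 15 instead: wins, pays 5, utility 14 - 5 = 9.
Since 9 > 0, bidding 15 is strictly better here, so truthful bidding is not dominant.

No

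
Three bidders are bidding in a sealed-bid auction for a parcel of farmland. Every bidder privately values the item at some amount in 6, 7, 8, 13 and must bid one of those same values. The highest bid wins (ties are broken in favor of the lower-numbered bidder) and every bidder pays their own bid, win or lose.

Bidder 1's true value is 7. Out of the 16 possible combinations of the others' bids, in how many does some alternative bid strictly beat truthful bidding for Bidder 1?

13

Others bid (6, 6): truth gives 0; bid 6 gives 1 > 0. Violating.
Others bid (6, 8): truth gives -7; bid 8 gives -1 > -7. Violating.
Others bid (6, 13): truth gives -7; bid 6 gives -6 > -7. Violating.
Others bid (7, 8): truth gives -7; bid 8 gives -1 > -7. Violating.
Others bid (6, 7): truth gives 0; no alternative beats it.
Others bid (7, 6): truth gives 0; no alternative beats it.
(Checking all 16 profiles: 13 have a profitable deviation, 3 do not.)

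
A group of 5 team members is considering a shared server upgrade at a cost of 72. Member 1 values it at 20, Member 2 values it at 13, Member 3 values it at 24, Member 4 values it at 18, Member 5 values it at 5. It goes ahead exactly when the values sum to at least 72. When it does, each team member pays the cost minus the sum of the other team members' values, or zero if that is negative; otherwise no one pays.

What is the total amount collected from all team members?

43

Total value 80 ≥ cost 72, so it is built.
Member 1: others sum to 60; max(0, 72 - 60) = 12.
Member 2: others sum to 67; max(0, 72 - 67) = 5.
Member 3: others sum to 56; max(0, 72 - 56) = 16.
Member 4: others sum to 62; max(0, 72 - 62) = 10.
Member 5: others sum to 75; max(0, 72 - 75) = 0.
Total collected = 12 + 5 + 16 + 10 + 0 = 43.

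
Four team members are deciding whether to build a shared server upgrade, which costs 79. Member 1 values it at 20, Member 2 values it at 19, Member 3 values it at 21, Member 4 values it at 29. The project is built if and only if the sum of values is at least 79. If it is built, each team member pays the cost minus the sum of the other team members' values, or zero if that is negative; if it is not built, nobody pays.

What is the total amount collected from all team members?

49

Total value 89 ≥ cost 79, so it is built.
Member 1: others sum to 69; max(0, 79 - 69) = 10.
Member 2: others sum to 70; max(0, 79 - 70) = 9.
Member 3: others sum to 68; max(0, 79 - 68) = 11.
Member 4: others sum to 60; max(0, 79 - 60) = 19.
Total collected = 10 + 9 + 11 + 19 = 49.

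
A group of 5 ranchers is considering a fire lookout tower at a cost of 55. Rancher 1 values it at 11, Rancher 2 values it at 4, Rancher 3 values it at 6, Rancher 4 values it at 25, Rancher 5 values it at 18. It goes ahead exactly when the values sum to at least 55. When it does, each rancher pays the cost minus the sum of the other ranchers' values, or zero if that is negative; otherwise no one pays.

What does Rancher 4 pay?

16

Total value 64 ≥ cost 55, so the project is built.
The other ranchers' values sum to 39.
Cost minus that sum is 55 - 39 = 16.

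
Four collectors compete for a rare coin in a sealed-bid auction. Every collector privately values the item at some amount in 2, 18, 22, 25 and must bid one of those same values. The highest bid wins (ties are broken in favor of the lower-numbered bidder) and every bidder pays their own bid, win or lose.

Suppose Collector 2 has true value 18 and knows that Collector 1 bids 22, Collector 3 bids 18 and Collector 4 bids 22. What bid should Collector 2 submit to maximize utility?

Bid 2: loses but pays 2, utility -2.
Bid 18: loses but pays 18, utility -18.
Bid 22: loses but pays 22, utility -22.
Bid 25: wins, pays 25, utility 18 - 25 = -7.
The best choice is 2 with utility -2.

2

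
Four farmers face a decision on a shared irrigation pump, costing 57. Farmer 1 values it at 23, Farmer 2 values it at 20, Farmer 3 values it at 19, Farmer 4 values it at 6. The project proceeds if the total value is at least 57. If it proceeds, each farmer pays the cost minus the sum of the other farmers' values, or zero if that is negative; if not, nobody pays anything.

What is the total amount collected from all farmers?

Total value 68 ≥ cost 57, so it is built.
Farmer 1: others sum to 45; max(0, 57 - 45) = 12.
Farmer 2: others sum to 48; max(0, 57 - 48) = 9.
Farmer 3: others sum to 49; max(0, 57 - 49) = 8.
Farmer 4: others sum to 62; max(0, 57 - 62) = 0.
Total collected = 12 + 9 + 8 + 0 = 29.

29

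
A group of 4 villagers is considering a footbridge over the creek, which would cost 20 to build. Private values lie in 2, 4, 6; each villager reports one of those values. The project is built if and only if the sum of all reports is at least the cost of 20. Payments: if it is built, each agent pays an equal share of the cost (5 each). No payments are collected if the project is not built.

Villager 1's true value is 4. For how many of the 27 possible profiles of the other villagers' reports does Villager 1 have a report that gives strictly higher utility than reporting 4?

Others report (4, 6, 6): truth gives -1; report 2 gives 0 > -1. Violating.
Others report (6, 4, 6): truth gives -1; report 2 gives 0 > -1. Violating.
Others report (6, 6, 4): truth gives -1; report 2 gives 0 > -1. Violating.
Others report (2, 2, 2): truth gives 0; no alternative beats it.
Others report (2, 2, 4): truth gives 0; no alternative beats it.
(Checking all 27 profiles: 3 have a profitable deviation, 24 do not.)

3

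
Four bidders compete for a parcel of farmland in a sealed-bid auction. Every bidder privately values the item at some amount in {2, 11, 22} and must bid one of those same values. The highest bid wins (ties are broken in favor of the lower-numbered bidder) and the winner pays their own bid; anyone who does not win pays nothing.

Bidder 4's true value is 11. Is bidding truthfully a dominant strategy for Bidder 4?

Yes

Check each profile of the others' bids and compare truth against every alternative bid.
Others bid (2, 2, 2): truth gives 0, best alternative gives 0.
Others bid (2, 2, 11): truth gives 0, best alternative gives 0.
Others bid (2, 2, 22): truth gives 0, best alternative gives 0.
Others bid (2, 11, 2): truth gives 0, best alternative gives 0.
Others bid (2, 11, 11): truth gives 0, best alternative gives 0.
Others bid (2, 11, 22): truth gives 0, best alternative gives 0.
(Remaining 21 profiles checked similarly; truth is weakly best in each.)
In every case the truthful bid is at least as good as any alternative, so it is a dominant strategy.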